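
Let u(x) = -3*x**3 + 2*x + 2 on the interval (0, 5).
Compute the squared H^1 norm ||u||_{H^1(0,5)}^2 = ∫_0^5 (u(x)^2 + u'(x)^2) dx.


||u||_{H^1}^2 = 2950565/21

The H^1 norm (squared) on an interval (0, L) is
  ||u||_{H^1}^2 = ∫_0^L u(x)^2 dx + ∫_0^L u'(x)^2 dx.
Compute u'(x) = 2 - 9*x**2.
Then u(x)^2 = 9*x**6 - 12*x**4 - 12*x**3 + 4*x**2 + 8*x + 4 and u'(x)^2 = 81*x**4 - 36*x**2 + 4.
Integrate each monomial from 0 to 5 using ∫_0^5 c·x^n dx = c·5^(n+1)/(n+1):
  ∫_0^5 u(x)^2 dx = ∫_0^5 (9*x^6 - 12*x^4 - 12*x^3 + 4*x^2 + 8*x + 4) dx. Term by term:
    ∫_0^5 9*x^6 dx = 703125/7;  ∫_0^5 -12*x^4 dx = -7500;  ∫_0^5 -12*x^3 dx = -1875;
    ∫_0^5 4*x^2 dx = 500/3;  ∫_0^5 8*x dx = 100;  ∫_0^5 4 dx = 20.
  Sum: 703125/7 − 7500 − 1875 + 500/3 + 100 + 20 = 1918520/21.
  ∫_0^5 u'(x)^2 dx = ∫_0^5 (81*x^4 - 36*x^2 + 4) dx. Term by term:
    ∫_0^5 81*x^4 dx = 50625;  ∫_0^5 -36*x^2 dx = -1500;  ∫_0^5 4 dx = 20.
  Sum: 50625 − 1500 + 20 = 49145.
Adding: ||u||_{H^1}^2 = 1918520/21 + 49145 = 2950565/21.


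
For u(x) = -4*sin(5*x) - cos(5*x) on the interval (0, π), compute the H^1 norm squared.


||u||_{H^1(0,π)}^2 = 221*π

u'(x) = 5*sin(5*x) - 20*cos(5*x).
Expand u² and (u')² and integrate term by term on (0, π), using: for integers n ≥ 1, ∫_0^π sin²(nx) dx = ∫_0^π cos²(nx) dx = π/2; for n ≠ n', ∫_0^π sin(nx)sin(n'x) dx = ∫_0^π cos(nx)cos(n'x) dx = 0; and by product-to-sum, ∫_0^π sin(nx)cos(n'x) dx = ½∫_0^π [sin((n+n')x) + sin((n−n')x)] dx, which is 0 when n+n' is even and 2n/(n²−n'²) when n+n' is odd (it need not vanish on (0, π)).
  u² squared terms: (-1)²·∫cos(5x)² dx = 1·π/2 = π/2;  (-4)²·∫sin(5x)² dx = 16·π/2 = 8*π.
  u² cross terms: 2·(-1)·(-4)·∫cos(5x)·sin(5x) dx = 8·(0) = 0.
  So ∫_0^π u² dx = π/2 + 8*π + 0 = 17*π/2.
  (u')² squared terms: (-20)²·∫cos(5x)² dx = 400·π/2 = 200*π;  (5)²·∫sin(5x)² dx = 25·π/2 = 25*π/2.
  (u')² cross terms: 2·(-20)·(5)·∫cos(5x)·sin(5x) dx = -200·(0) = 0.
  So ∫_0^π (u')² dx = 200*π + 25*π/2 + 0 = 425*π/2.
||u||_{H^1}^2 = (17*π/2) + (425*π/2) = 221*π.


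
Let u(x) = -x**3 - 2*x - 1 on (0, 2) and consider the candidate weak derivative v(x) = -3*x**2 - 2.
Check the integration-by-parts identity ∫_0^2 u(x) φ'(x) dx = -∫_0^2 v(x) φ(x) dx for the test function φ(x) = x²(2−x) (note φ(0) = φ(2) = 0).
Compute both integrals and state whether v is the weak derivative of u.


LHS = 136/15, RHS = 136/15. Yes, v = u' weakly.

u(x) = -x**3 - 2*x - 1, classical derivative u'(x) = -3*x**2 - 2.
φ(x) = x²(2−x), so φ'(x) = x*(4 - 3*x).
Note φ(0) = φ(2) = 0, so the boundary term u·φ vanishes.
LHS = ∫_0^2 u(x) φ'(x) dx = ∫_0^2 (3*x^5 - 4*x^4 + 6*x^3 - 5*x^2 - 4*x) dx. Term by term:
  ∫_0^2 3*x^5 dx = 32;  ∫_0^2 -4*x^4 dx = -128/5;  ∫_0^2 6*x^3 dx = 24;
  ∫_0^2 -5*x^2 dx = -40/3;  ∫_0^2 -4*x dx = -8.
Sum: 32 − 128/5 + 24 − 40/3 − 8 = 136/15.
So LHS = 136/15.
∫_0^2 v(x) φ(x) dx = ∫_0^2 (3*x^5 - 6*x^4 + 2*x^3 - 4*x^2) dx. Term by term:
  ∫_0^2 3*x^5 dx = 32;  ∫_0^2 -6*x^4 dx = -192/5;  ∫_0^2 2*x^3 dx = 8;
  ∫_0^2 -4*x^2 dx = -32/3.
Sum: 32 − 192/5 + 8 − 32/3 = -136/15.
So RHS = -∫_0^2 v(x) φ(x) dx = 136/15.
LHS = RHS, so the identity holds for this test φ.
Moreover u is smooth here and v(x) = u'(x) = -3*x**2 - 2 pointwise, so the identity holds for every test function. Hence v is the weak derivative of u.


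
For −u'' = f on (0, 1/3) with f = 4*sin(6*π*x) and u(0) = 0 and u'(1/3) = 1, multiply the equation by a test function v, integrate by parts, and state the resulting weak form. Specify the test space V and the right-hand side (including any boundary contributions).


V = {v ∈ H^1(0, 1/3) : v(0) = 0} (test functions vanish at x = 0 where u is specified); weak form: ∫_0^1/3 u'v' dx = ∫_0^1/3 (4*sin(6*π*x)) v dx + v(1/3) for all v ∈ V.

Multiply both sides by a test function v and integrate from 0 to 1/3:
  ∫_0^1/3 −u''(x) v(x) dx = ∫_0^1/3 f(x) v(x) dx.
Integrate the LHS by parts once:
  ∫_0^1/3 −u'' v dx = −[u'(x) v(x)]_0^1/3 + ∫_0^1/3 u'(x) v'(x) dx.
Thus ∫_0^1/3 u'(x) v'(x) dx = ∫_0^1/3 f(x) v(x) dx + [u'(x) v(x)]_0^1/3.
Choose V so that boundary terms are either known or forced to vanish.
Mixed BC: u(0) = 0 (Dirichlet) and u'(1/3) = 1 (Neumann). Define V = {v ∈ H^1(0, 1/3) : v(0) = 0}. Then [u' v]_0^1/3 = u'(1/3)·v(1/3) − u'(0)·0 = v(1/3).
Weak formulation: find u (satisfying any essential BC) such that ∫_0^1/3 u'(x) v'(x) dx = ∫_0^1/3 f v dx + v(1/3) for all v ∈ V (Dirichlet at 0 absorbed into V; Neumann datum at x = 1/3 contributes the boundary term).
Substituting f(x) = 4*sin(6*π*x), the right-hand side is ∫_0^1/3 (4*sin(6*π*x)) v dx + v(1/3).


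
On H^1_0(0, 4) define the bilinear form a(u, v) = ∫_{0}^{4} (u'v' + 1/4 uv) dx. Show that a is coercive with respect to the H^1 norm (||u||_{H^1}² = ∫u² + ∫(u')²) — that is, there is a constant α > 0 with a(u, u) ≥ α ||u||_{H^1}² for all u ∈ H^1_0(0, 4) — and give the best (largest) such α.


α = (4 + π^2)/(π^2 + 16)

Coercivity of a(·,·) on H^1_0(0, 4) means a(u, u) ≥ α ||u||_{H^1}² for every u ∈ H^1_0.
The interval has length L = 4, and Poincaré/coercivity depend only on L. Here a(u, u) = ∫(u')² + (1/4)·∫u².
Here 0 < c = 1/4 < 1. The condition a(u,u) ≥ α||u||_{H^1}² reads (1−α)∫(u')² ≥ (α−c)∫u². Any admissible α is ≤ 1 (rapidly oscillating u have ∫u²/∫(u')² → 0), and α = 1 would force 0 ≥ (1−c)∫u², impossible since c < 1; so 1−α > 0. By the sharp Poincaré inequality on H^1_0 of an interval of length L, ∫(u')² ≥ (π/L)²∫u² with equality for the first sine mode sin(π(x−x₀)/L) (x₀ the left endpoint), so the inequality holds for all u iff (1−α)(π/L)² ≥ α − c, i.e. α ≤ ((π/L)² + c)/((π/L)² + 1) = (1 + c(L/π)²)/(1 + (L/π)²). With (π/L)² = π^2/16 and c = 1/4, the largest admissible constant is α = ((π/L)² + c)/((π/L)² + 1).
Simplifying, α = (4 + π^2)/(π^2 + 16).


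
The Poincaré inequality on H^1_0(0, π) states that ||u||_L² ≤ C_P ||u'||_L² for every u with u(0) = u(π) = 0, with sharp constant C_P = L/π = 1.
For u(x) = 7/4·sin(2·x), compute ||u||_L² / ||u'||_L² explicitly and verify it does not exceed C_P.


||u||_L² / ||u'||_L² = 1/2 < C_P = 1.

u(x) = 7/4·sin(2·x), so u'(x) = 7*cos(2*x)/2.
Writing u(x) = A·sin(kπx/L) with A = 7/4 and k = 2, use ∫_0^L sin²(kπx/L) dx = L/2 and ∫_0^L cos²(kπx/L) dx = L/2.
u² = 49/16·sin²(2·x) and (u')² = 49/4·cos²(2·x), and each of sin², cos² integrates to L/2 = π/2 over (0, π).
∫_0^π u² dx = 49*π/32, so ||u||_L² = 7*sqrt(2)*sqrt(π)/8.
∫_0^π (u')² dx = 49*π/8, so ||u'||_L² = 7*sqrt(2)*sqrt(π)/4.
Ratio ||u||_L² / ||u'||_L² = 1/2.
Sharp Poincaré constant on H^1_0(0, π) is C_P = L/π = 1, achieved by sin(x).
This is the k = 2 harmonic; the ratio L/(kπ) is strictly less than C_P = L/π, consistent with the sharp inequality ||u||_L² ≤ C_P ||u'||_L².


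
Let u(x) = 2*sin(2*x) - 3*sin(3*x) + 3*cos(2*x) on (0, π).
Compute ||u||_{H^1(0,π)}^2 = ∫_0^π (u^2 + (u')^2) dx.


||u||_{H^1(0,π)}^2 = -108 + 155*π/2

u'(x) = -6*sin(2*x) + 4*cos(2*x) - 9*cos(3*x).
Expand u² and (u')² and integrate term by term on (0, π), using: for integers n ≥ 1, ∫_0^π sin²(nx) dx = ∫_0^π cos²(nx) dx = π/2; for n ≠ n', ∫_0^π sin(nx)sin(n'x) dx = ∫_0^π cos(nx)cos(n'x) dx = 0; and by product-to-sum, ∫_0^π sin(nx)cos(n'x) dx = ½∫_0^π [sin((n+n')x) + sin((n−n')x)] dx, which is 0 when n+n' is even and 2n/(n²−n'²) when n+n' is odd (it need not vanish on (0, π)).
  u² squared terms: (-3)²·∫sin(3x)² dx = 9·π/2 = 9*π/2;  (2)²·∫sin(2x)² dx = 4·π/2 = 2*π;  (3)²·∫cos(2x)² dx = 9·π/2 = 9*π/2.
  u² cross terms: 2·(-3)·(2)·∫sin(3x)·sin(2x) dx = -12·(0) = 0;  2·(-3)·(3)·∫sin(3x)·cos(2x) dx = -18·(6/5) = -108/5;  2·(2)·(3)·∫sin(2x)·cos(2x) dx = 12·(0) = 0.
  So ∫_0^π u² dx = 9*π/2 + 2*π + 9*π/2 + 0 − 108/5 + 0 = -108/5 + 11*π.
  (u')² squared terms: (-9)²·∫cos(3x)² dx = 81·π/2 = 81*π/2;  (-6)²·∫sin(2x)² dx = 36·π/2 = 18*π;  (4)²·∫cos(2x)² dx = 16·π/2 = 8*π.
  (u')² cross terms: 2·(-9)·(-6)·∫cos(3x)·sin(2x) dx = 108·(-4/5) = -432/5;  2·(-9)·(4)·∫cos(3x)·cos(2x) dx = -72·(0) = 0;  2·(-6)·(4)·∫sin(2x)·cos(2x) dx = -48·(0) = 0.
  So ∫_0^π (u')² dx = 81*π/2 + 18*π + 8*π − 432/5 + 0 + 0 = -432/5 + 133*π/2.
||u||_{H^1}^2 = (-108/5 + 11*π) + (-432/5 + 133*π/2) = -108 + 155*π/2.


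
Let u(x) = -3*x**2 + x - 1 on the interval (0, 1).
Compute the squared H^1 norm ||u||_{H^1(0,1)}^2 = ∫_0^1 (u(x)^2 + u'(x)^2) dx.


||u||_{H^1}^2 = 289/30

The H^1 norm (squared) on an interval (0, L) is
  ||u||_{H^1}^2 = ∫_0^L u(x)^2 dx + ∫_0^L u'(x)^2 dx.
Compute u'(x) = 1 - 6*x.
Then u(x)^2 = 9*x**4 - 6*x**3 + 7*x**2 - 2*x + 1 and u'(x)^2 = 36*x**2 - 12*x + 1.
Integrate each monomial from 0 to 1 using ∫_0^1 c·x^n dx = c·1^(n+1)/(n+1):
  ∫_0^1 u(x)^2 dx = ∫_0^1 (9*x^4 - 6*x^3 + 7*x^2 - 2*x + 1) dx. Term by term:
    ∫_0^1 9*x^4 dx = 9/5;  ∫_0^1 -6*x^3 dx = -3/2;  ∫_0^1 7*x^2 dx = 7/3;
    ∫_0^1 -2*x dx = -1;  ∫_0^1 1 dx = 1.
  Sum: 9/5 − 3/2 + 7/3 − 1 + 1 = 79/30.
  ∫_0^1 u'(x)^2 dx = ∫_0^1 (36*x^2 - 12*x + 1) dx. Term by term:
    ∫_0^1 36*x^2 dx = 12;  ∫_0^1 -12*x dx = -6;  ∫_0^1 1 dx = 1.
  Sum: 12 − 6 + 1 = 7.
Adding: ||u||_{H^1}^2 = 79/30 + 7 = 289/30.


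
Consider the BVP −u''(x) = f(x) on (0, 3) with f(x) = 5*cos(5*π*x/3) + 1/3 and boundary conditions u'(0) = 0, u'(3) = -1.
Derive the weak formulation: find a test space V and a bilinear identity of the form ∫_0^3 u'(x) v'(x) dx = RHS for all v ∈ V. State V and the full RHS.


V = H^1(0, 3) (v unrestricted at boundary; u is determined up to an additive constant); weak form: ∫_0^3 u'v' dx = ∫_0^3 (5*cos(5*π*x/3) + 1/3) v dx − v(3) for all v ∈ V.

Multiply both sides by a test function v and integrate from 0 to 3:
  ∫_0^3 −u''(x) v(x) dx = ∫_0^3 f(x) v(x) dx.
Integrate the LHS by parts once:
  ∫_0^3 −u'' v dx = −[u'(x) v(x)]_0^3 + ∫_0^3 u'(x) v'(x) dx.
Thus ∫_0^3 u'(x) v'(x) dx = ∫_0^3 f(x) v(x) dx + [u'(x) v(x)]_0^3.
Choose V so that boundary terms are either known or forced to vanish.
u has inhomogeneous Neumann u'(0) = 0, u'(3) = -1. [u' v]_0^3 = (-1)·v(3) − (0)·v(0) = − v(3). Take V = H^1(0, 3); boundary term becomes part of RHS.
Weak formulation: find u (satisfying any essential BC) such that ∫_0^3 u'(x) v'(x) dx = ∫_0^3 f v dx − v(3) for all v ∈ V (Neumann data are natural BCs: they enter the RHS as boundary terms).
Substituting f(x) = 5*cos(5*π*x/3) + 1/3, the right-hand side is ∫_0^3 (5*cos(5*π*x/3) + 1/3) v dx − v(3).
Compatibility check (pure Neumann): taking v ≡ 1 ∈ V gives 0 = ∫_0^3 f dx + (-1) − (0), i.e. ∫_0^3 f dx must equal u'(0) − u'(3) = 1. Indeed ∫_0^3 (5*cos(5*π*x/3) + 1/3) dx = 1, so the data are compatible. The solution is then unique only up to an additive constant (fix it e.g. by requiring ∫_0^3 u dx = 0).


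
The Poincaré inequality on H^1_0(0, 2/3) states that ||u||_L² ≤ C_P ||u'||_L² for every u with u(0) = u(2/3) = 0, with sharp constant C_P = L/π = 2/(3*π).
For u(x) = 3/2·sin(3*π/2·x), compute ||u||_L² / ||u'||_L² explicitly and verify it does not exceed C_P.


||u||_L² / ||u'||_L² = 2/(3*π) = C_P.

u(x) = 3/2·sin(3*π/2·x), so u'(x) = 9*π*cos(3*π*x/2)/4.
Writing u(x) = A·sin(kπx/L) with A = 3/2 and k = 1, use ∫_0^L sin²(kπx/L) dx = L/2 and ∫_0^L cos²(kπx/L) dx = L/2.
u² = 9/4·sin²(3*π/2·x) and (u')² = 81*π^2/16·cos²(3*π/2·x), and each of sin², cos² integrates to L/2 = 1/3 over (0, 2/3).
∫_0^2/3 u² dx = 3/4, so ||u||_L² = sqrt(3)/2.
∫_0^2/3 (u')² dx = 27*π^2/16, so ||u'||_L² = 3*sqrt(3)*π/4.
Ratio ||u||_L² / ||u'||_L² = 2/(3*π).
Sharp Poincaré constant on H^1_0(0, 2/3) is C_P = L/π = 2/(3*π), achieved by sin(3*π/2·x).
This is the k = 1 eigenfunction (up to amplitude), so the ratio equals the sharp Poincaré constant exactly.


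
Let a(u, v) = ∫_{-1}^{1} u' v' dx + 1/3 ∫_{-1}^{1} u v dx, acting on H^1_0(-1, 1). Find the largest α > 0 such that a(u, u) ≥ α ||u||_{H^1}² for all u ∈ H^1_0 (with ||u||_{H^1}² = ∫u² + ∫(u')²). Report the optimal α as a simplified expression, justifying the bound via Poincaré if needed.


α = (4/3 + π^2)/(4 + π^2)

Coercivity of a(·,·) on H^1_0(-1, 1) means a(u, u) ≥ α ||u||_{H^1}² for every u ∈ H^1_0.
The interval has length L = 2, and Poincaré/coercivity depend only on L. Here a(u, u) = ∫(u')² + (1/3)·∫u².
Here 0 < c = 1/3 < 1. The condition a(u,u) ≥ α||u||_{H^1}² reads (1−α)∫(u')² ≥ (α−c)∫u². Any admissible α is ≤ 1 (rapidly oscillating u have ∫u²/∫(u')² → 0), and α = 1 would force 0 ≥ (1−c)∫u², impossible since c < 1; so 1−α > 0. By the sharp Poincaré inequality on H^1_0 of an interval of length L, ∫(u')² ≥ (π/L)²∫u² with equality for the first sine mode sin(π(x−x₀)/L) (x₀ the left endpoint), so the inequality holds for all u iff (1−α)(π/L)² ≥ α − c, i.e. α ≤ ((π/L)² + c)/((π/L)² + 1) = (1 + c(L/π)²)/(1 + (L/π)²). With (π/L)² = π^2/4 and c = 1/3, the largest admissible constant is α = ((π/L)² + c)/((π/L)² + 1).
Simplifying, α = (4/3 + π^2)/(4 + π^2).


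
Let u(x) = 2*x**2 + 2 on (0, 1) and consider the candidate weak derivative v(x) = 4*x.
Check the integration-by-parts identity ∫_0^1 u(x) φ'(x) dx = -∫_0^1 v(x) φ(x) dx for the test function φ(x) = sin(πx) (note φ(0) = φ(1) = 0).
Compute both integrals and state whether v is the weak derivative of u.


LHS = -4/π, RHS = -4/π. Yes, v = u' weakly.

u(x) = 2*x**2 + 2, classical derivative u'(x) = 4*x.
φ(x) = sin(πx), so φ'(x) = π*cos(π*x).
Note φ(0) = φ(1) = 0, so the boundary term u·φ vanishes.
LHS = ∫_0^1 u(x) φ'(x) dx = ∫_0^1 (2*π*x^2*cos(π*x) + 2*π*cos(π*x)) dx. Term by term:
  ∫_0^1 2*π*cos(π*x) dx = 0;  ∫_0^1 2*π*x^2*cos(π*x) dx = -4/π.
Sum: 0 − 4/π = -4/π.
So LHS = -4/π.
∫_0^1 v(x) φ(x) dx = ∫_0^1 (4*x*sin(π*x)) dx. Term by term:
  ∫_0^1 4*x*sin(π*x) dx = 4/π.
So RHS = -∫_0^1 v(x) φ(x) dx = -4/π.
LHS = RHS, so the identity holds for this test φ.
Moreover u is smooth here and v(x) = u'(x) = 4*x pointwise, so the identity holds for every test function. Hence v is the weak derivative of u.


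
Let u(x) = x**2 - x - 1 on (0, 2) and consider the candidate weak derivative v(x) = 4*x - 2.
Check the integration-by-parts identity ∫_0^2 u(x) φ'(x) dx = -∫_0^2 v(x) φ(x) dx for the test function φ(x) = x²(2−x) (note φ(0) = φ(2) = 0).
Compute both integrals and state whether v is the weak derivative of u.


LHS = -28/15, RHS = -56/15. No, v is not the weak derivative of u.

u(x) = x**2 - x - 1, classical derivative u'(x) = 2*x - 1.
φ(x) = x²(2−x), so φ'(x) = x*(4 - 3*x).
Note φ(0) = φ(2) = 0, so the boundary term u·φ vanishes.
LHS = ∫_0^2 u(x) φ'(x) dx = ∫_0^2 (-3*x^4 + 7*x^3 - x^2 - 4*x) dx. Term by term:
  ∫_0^2 -3*x^4 dx = -96/5;  ∫_0^2 7*x^3 dx = 28;  ∫_0^2 -x^2 dx = -8/3;
  ∫_0^2 -4*x dx = -8.
Sum: -96/5 + 28 − 8/3 − 8 = -28/15.
So LHS = -28/15.
∫_0^2 v(x) φ(x) dx = ∫_0^2 (-4*x^4 + 10*x^3 - 4*x^2) dx. Term by term:
  ∫_0^2 -4*x^4 dx = -128/5;  ∫_0^2 10*x^3 dx = 40;  ∫_0^2 -4*x^2 dx = -32/3.
Sum: -128/5 + 40 − 32/3 = 56/15.
So RHS = -∫_0^2 v(x) φ(x) dx = -56/15.
LHS − RHS = 28/15 ≠ 0, so the identity fails.
(For a valid weak derivative the identity must hold for EVERY test function, in particular this one. The failure shows v is NOT the weak derivative of u.)
Correct weak derivative would be u'(x) = 2*x - 1.


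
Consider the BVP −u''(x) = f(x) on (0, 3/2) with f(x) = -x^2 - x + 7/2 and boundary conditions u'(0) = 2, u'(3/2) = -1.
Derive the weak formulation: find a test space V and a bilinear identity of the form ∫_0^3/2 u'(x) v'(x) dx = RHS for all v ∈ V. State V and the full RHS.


V = H^1(0, 3/2) (v unrestricted at boundary; u is determined up to an additive constant); weak form: ∫_0^3/2 u'v' dx = ∫_0^3/2 (-x^2 - x + 7/2) v dx − v(3/2) − 2·v(0) for all v ∈ V.

Multiply both sides by a test function v and integrate from 0 to 3/2:
  ∫_0^3/2 −u''(x) v(x) dx = ∫_0^3/2 f(x) v(x) dx.
Integrate the LHS by parts once:
  ∫_0^3/2 −u'' v dx = −[u'(x) v(x)]_0^3/2 + ∫_0^3/2 u'(x) v'(x) dx.
Thus ∫_0^3/2 u'(x) v'(x) dx = ∫_0^3/2 f(x) v(x) dx + [u'(x) v(x)]_0^3/2.
Choose V so that boundary terms are either known or forced to vanish.
u has inhomogeneous Neumann u'(0) = 2, u'(3/2) = -1. [u' v]_0^3/2 = (-1)·v(3/2) − (2)·v(0) = − v(3/2) − 2·v(0). Take V = H^1(0, 3/2); boundary term becomes part of RHS.
Weak formulation: find u (satisfying any essential BC) such that ∫_0^3/2 u'(x) v'(x) dx = ∫_0^3/2 f v dx − v(3/2) − 2·v(0) for all v ∈ V (Neumann data are natural BCs: they enter the RHS as boundary terms).
Substituting f(x) = -x^2 - x + 7/2, the right-hand side is ∫_0^3/2 (-x^2 - x + 7/2) v dx − v(3/2) − 2·v(0).
Compatibility check (pure Neumann): taking v ≡ 1 ∈ V gives 0 = ∫_0^3/2 f dx + (-1) − (2), i.e. ∫_0^3/2 f dx must equal u'(0) − u'(3/2) = 3. Indeed ∫_0^3/2 (-x^2 - x + 7/2) dx = 3, so the data are compatible. The solution is then unique only up to an additive constant (fix it e.g. by requiring ∫_0^3/2 u dx = 0).


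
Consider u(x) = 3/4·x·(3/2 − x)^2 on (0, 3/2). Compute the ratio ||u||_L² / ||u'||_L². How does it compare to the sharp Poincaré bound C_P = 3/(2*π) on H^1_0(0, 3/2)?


||u||_L² / ||u'||_L² = 3*sqrt(14)/28 < C_P = 3/(2*π).

u(x) = 3/4·x·(3/2 − x)^2, so u'(x) = 9*x^2/4 - 9*x/2 + 27/16.
u(x) = 3/4·x·(3/2 − x)^2 vanishes at x = 0 and x = 3/2, so u ∈ H^1_0(0, 3/2). Differentiate via the product rule and integrate the resulting polynomials term by term.
  ∫_0^3/2 u² dx = ∫_0^3/2 (9*x^6/16 - 27*x^5/8 + 243*x^4/32 - 243*x^3/32 + 729*x^2/256) dx. Term by term:
    ∫_0^3/2 9*x^6/16 dx = 19683/14336;  ∫_0^3/2 -27*x^5/8 dx = -6561/1024;  ∫_0^3/2 243*x^4/32 dx = 59049/5120;
    ∫_0^3/2 -243*x^3/32 dx = -19683/2048;  ∫_0^3/2 729*x^2/256 dx = 6561/2048.
  Sum: 19683/14336 − 6561/1024 + 59049/5120 − 19683/2048 + 6561/2048 = 6561/71680.
  ∫_0^3/2 (u')² dx = ∫_0^3/2 (81*x^4/16 - 81*x^3/4 + 891*x^2/32 - 243*x/16 + 729/256) dx. Term by term:
    ∫_0^3/2 81*x^4/16 dx = 19683/2560;  ∫_0^3/2 -81*x^3/4 dx = -6561/256;  ∫_0^3/2 891*x^2/32 dx = 8019/256;
    ∫_0^3/2 -243*x/16 dx = -2187/128;  ∫_0^3/2 729/256 dx = 2187/512.
  Sum: 19683/2560 − 6561/256 + 8019/256 − 2187/128 + 2187/512 = 729/1280.
∫_0^3/2 u² dx = 6561/71680, so ||u||_L² = 81*sqrt(70)/2240.
∫_0^3/2 (u')² dx = 729/1280, so ||u'||_L² = 27*sqrt(5)/80.
Ratio ||u||_L² / ||u'||_L² = 3*sqrt(14)/28.
Sharp Poincaré constant on H^1_0(0, 3/2) is C_P = L/π = 3/(2*π), achieved by sin(2*π/3·x).
A polynomial bump cannot attain the sharp Poincaré constant (only the first sine eigenfunction does), so the ratio is strictly less than C_P, consistent with ||u||_L² ≤ C_P ||u'||_L².


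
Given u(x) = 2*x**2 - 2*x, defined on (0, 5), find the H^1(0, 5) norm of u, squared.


||u||_{H^1}^2 = 5710/3

The H^1 norm (squared) on an interval (0, L) is
  ||u||_{H^1}^2 = ∫_0^L u(x)^2 dx + ∫_0^L u'(x)^2 dx.
Compute u'(x) = 4*x - 2.
Then u(x)^2 = 4*x**4 - 8*x**3 + 4*x**2 and u'(x)^2 = 16*x**2 - 16*x + 4.
Integrate each monomial from 0 to 5 using ∫_0^5 c·x^n dx = c·5^(n+1)/(n+1):
  ∫_0^5 u(x)^2 dx = ∫_0^5 (4*x^4 - 8*x^3 + 4*x^2) dx. Term by term:
    ∫_0^5 4*x^4 dx = 2500;  ∫_0^5 -8*x^3 dx = -1250;  ∫_0^5 4*x^2 dx = 500/3.
  Sum: 2500 − 1250 + 500/3 = 4250/3.
  ∫_0^5 u'(x)^2 dx = ∫_0^5 (16*x^2 - 16*x + 4) dx. Term by term:
    ∫_0^5 16*x^2 dx = 2000/3;  ∫_0^5 -16*x dx = -200;  ∫_0^5 4 dx = 20.
  Sum: 2000/3 − 200 + 20 = 1460/3.
Adding: ||u||_{H^1}^2 = 4250/3 + 1460/3 = 5710/3.


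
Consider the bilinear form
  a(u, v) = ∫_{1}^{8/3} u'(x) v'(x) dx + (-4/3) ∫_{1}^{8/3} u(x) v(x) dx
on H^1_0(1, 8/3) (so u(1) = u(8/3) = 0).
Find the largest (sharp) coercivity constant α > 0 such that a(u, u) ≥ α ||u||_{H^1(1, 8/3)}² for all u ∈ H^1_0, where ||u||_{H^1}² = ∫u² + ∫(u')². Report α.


α = (-100 + 27*π^2)/(3*(25 + 9*π^2))

Coercivity of a(·,·) on H^1_0(1, 8/3) means a(u, u) ≥ α ||u||_{H^1}² for every u ∈ H^1_0.
The interval has length L = 5/3, and Poincaré/coercivity depend only on L. Here a(u, u) = ∫(u')² + (-4/3)·∫u².
Here c = -4/3 < 0 with |c| < (π/L)² = 9*π^2/25, so coercivity still holds. The condition a(u,u) ≥ α||u||_{H^1}² reads (1−α)∫(u')² ≥ (α−c)∫u². Any admissible α is ≤ 1 (rapidly oscillating u have ∫u²/∫(u')² → 0), and α = 1 would force 0 ≥ (1−c)∫u², impossible since c < 1; so 1−α > 0. By the sharp Poincaré inequality on H^1_0 of an interval of length L, ∫(u')² ≥ (π/L)²∫u² with equality for the first sine mode sin(π(x−x₀)/L) (x₀ the left endpoint), so the inequality holds for all u iff (1−α)(π/L)² ≥ α − c, i.e. α ≤ ((π/L)² + c)/((π/L)² + 1) = (1 + c(L/π)²)/(1 + (L/π)²). (Direct route, valid since c ≤ 0: Poincaré gives c∫u² ≥ c(L/π)²∫(u')², so a(u,u) ≥ (1 + c(L/π)²)∫(u')², while ||u||_{H^1}² ≤ (1 + (L/π)²)∫(u')²; dividing yields the same α.) With (π/L)² = 9*π^2/25 and c = -4/3, the largest admissible constant is α = ((π/L)² + c)/((π/L)² + 1).
Simplifying, α = (-100 + 27*π^2)/(3*(25 + 9*π^2)).


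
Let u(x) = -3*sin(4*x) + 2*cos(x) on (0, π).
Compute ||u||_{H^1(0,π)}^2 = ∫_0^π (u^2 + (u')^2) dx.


||u||_{H^1(0,π)}^2 = -64/5 + 161*π/2

u'(x) = -2*sin(x) - 12*cos(4*x).
Expand u² and (u')² and integrate term by term on (0, π), using: for integers n ≥ 1, ∫_0^π sin²(nx) dx = ∫_0^π cos²(nx) dx = π/2; for n ≠ n', ∫_0^π sin(nx)sin(n'x) dx = ∫_0^π cos(nx)cos(n'x) dx = 0; and by product-to-sum, ∫_0^π sin(nx)cos(n'x) dx = ½∫_0^π [sin((n+n')x) + sin((n−n')x)] dx, which is 0 when n+n' is even and 2n/(n²−n'²) when n+n' is odd (it need not vanish on (0, π)).
  u² squared terms: (-3)²·∫sin(4x)² dx = 9·π/2 = 9*π/2;  (2)²·∫cos(x)² dx = 4·π/2 = 2*π.
  u² cross terms: 2·(-3)·(2)·∫sin(4x)·cos(x) dx = -12·(8/15) = -32/5.
  So ∫_0^π u² dx = 9*π/2 + 2*π − 32/5 = -32/5 + 13*π/2.
  (u')² squared terms: (-12)²·∫cos(4x)² dx = 144·π/2 = 72*π;  (-2)²·∫sin(x)² dx = 4·π/2 = 2*π.
  (u')² cross terms: 2·(-12)·(-2)·∫cos(4x)·sin(x) dx = 48·(-2/15) = -32/5.
  So ∫_0^π (u')² dx = 72*π + 2*π − 32/5 = -32/5 + 74*π.
||u||_{H^1}^2 = (-32/5 + 13*π/2) + (-32/5 + 74*π) = -64/5 + 161*π/2.


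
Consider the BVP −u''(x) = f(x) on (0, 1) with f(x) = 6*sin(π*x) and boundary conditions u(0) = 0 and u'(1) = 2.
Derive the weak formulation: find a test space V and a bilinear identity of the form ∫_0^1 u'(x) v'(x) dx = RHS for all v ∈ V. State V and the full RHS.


V = {v ∈ H^1(0, 1) : v(0) = 0} (test functions vanish at x = 0 where u is specified); weak form: ∫_0^1 u'v' dx = ∫_0^1 (6*sin(π*x)) v dx + 2·v(1) for all v ∈ V.

Multiply both sides by a test function v and integrate from 0 to 1:
  ∫_0^1 −u''(x) v(x) dx = ∫_0^1 f(x) v(x) dx.
Integrate the LHS by parts once:
  ∫_0^1 −u'' v dx = −[u'(x) v(x)]_0^1 + ∫_0^1 u'(x) v'(x) dx.
Thus ∫_0^1 u'(x) v'(x) dx = ∫_0^1 f(x) v(x) dx + [u'(x) v(x)]_0^1.
Choose V so that boundary terms are either known or forced to vanish.
Mixed BC: u(0) = 0 (Dirichlet) and u'(1) = 2 (Neumann). Define V = {v ∈ H^1(0, 1) : v(0) = 0}. Then [u' v]_0^1 = u'(1)·v(1) − u'(0)·0 = 2·v(1).
Weak formulation: find u (satisfying any essential BC) such that ∫_0^1 u'(x) v'(x) dx = ∫_0^1 f v dx + 2·v(1) for all v ∈ V (Dirichlet at 0 absorbed into V; Neumann datum at x = 1 contributes the boundary term).
Substituting f(x) = 6*sin(π*x), the right-hand side is ∫_0^1 (6*sin(π*x)) v dx + 2·v(1).


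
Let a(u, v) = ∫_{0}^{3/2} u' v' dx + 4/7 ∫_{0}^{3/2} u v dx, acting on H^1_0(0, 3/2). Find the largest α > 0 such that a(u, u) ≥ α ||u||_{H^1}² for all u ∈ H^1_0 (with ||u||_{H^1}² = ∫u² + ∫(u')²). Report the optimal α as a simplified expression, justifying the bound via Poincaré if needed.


α = 4*(9 + 7*π^2)/(7*(9 + 4*π^2))

Coercivity of a(·,·) on H^1_0(0, 3/2) means a(u, u) ≥ α ||u||_{H^1}² for every u ∈ H^1_0.
The interval has length L = 3/2, and Poincaré/coercivity depend only on L. Here a(u, u) = ∫(u')² + (4/7)·∫u².
Here 0 < c = 4/7 < 1. The condition a(u,u) ≥ α||u||_{H^1}² reads (1−α)∫(u')² ≥ (α−c)∫u². Any admissible α is ≤ 1 (rapidly oscillating u have ∫u²/∫(u')² → 0), and α = 1 would force 0 ≥ (1−c)∫u², impossible since c < 1; so 1−α > 0. By the sharp Poincaré inequality on H^1_0 of an interval of length L, ∫(u')² ≥ (π/L)²∫u² with equality for the first sine mode sin(π(x−x₀)/L) (x₀ the left endpoint), so the inequality holds for all u iff (1−α)(π/L)² ≥ α − c, i.e. α ≤ ((π/L)² + c)/((π/L)² + 1) = (1 + c(L/π)²)/(1 + (L/π)²). With (π/L)² = 4*π^2/9 and c = 4/7, the largest admissible constant is α = ((π/L)² + c)/((π/L)² + 1).
Simplifying, α = 4*(9 + 7*π^2)/(7*(9 + 4*π^2)).


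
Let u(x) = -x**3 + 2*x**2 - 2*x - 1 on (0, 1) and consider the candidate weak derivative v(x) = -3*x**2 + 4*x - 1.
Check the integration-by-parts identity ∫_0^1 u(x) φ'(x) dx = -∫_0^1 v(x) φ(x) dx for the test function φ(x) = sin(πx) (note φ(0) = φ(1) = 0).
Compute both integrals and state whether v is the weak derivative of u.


LHS = -12/π^3 + 3/π, RHS = (-12 + π^2)/π^3. No, v is not the weak derivative of u.

u(x) = -x**3 + 2*x**2 - 2*x - 1, classical derivative u'(x) = -3*x**2 + 4*x - 2.
φ(x) = sin(πx), so φ'(x) = π*cos(π*x).
Note φ(0) = φ(1) = 0, so the boundary term u·φ vanishes.
LHS = ∫_0^1 u(x) φ'(x) dx = ∫_0^1 (-π*x^3*cos(π*x) + 2*π*x^2*cos(π*x) - 2*π*x*cos(π*x) - π*cos(π*x)) dx. Term by term:
  ∫_0^1 -π*cos(π*x) dx = 0;  ∫_0^1 -π*x^3*cos(π*x) dx = -12/π^3 + 3/π;  ∫_0^1 -2*π*x*cos(π*x) dx = 4/π;
  ∫_0^1 2*π*x^2*cos(π*x) dx = -4/π.
Sum: 0 + -12/π^3 + 3/π + 4/π − 4/π = -12/π^3 + 3/π.
So LHS = -12/π^3 + 3/π.
∫_0^1 v(x) φ(x) dx = ∫_0^1 (-3*x^2*sin(π*x) + 4*x*sin(π*x) - sin(π*x)) dx. Term by term:
  ∫_0^1 -sin(π*x) dx = -2/π;  ∫_0^1 -3*x^2*sin(π*x) dx = -3/π + 12/π^3;  ∫_0^1 4*x*sin(π*x) dx = 4/π.
Sum: -2/π + -3/π + 12/π^3 + 4/π = (12 - π^2)/π^3.
So RHS = -∫_0^1 v(x) φ(x) dx = (-12 + π^2)/π^3.
LHS − RHS = 2/π ≠ 0, so the identity fails.
(For a valid weak derivative the identity must hold for EVERY test function, in particular this one. The failure shows v is NOT the weak derivative of u.)
Correct weak derivative would be u'(x) = -3*x**2 + 4*x - 2.


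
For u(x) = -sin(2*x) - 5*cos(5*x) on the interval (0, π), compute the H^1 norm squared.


||u||_{H^1(0,π)}^2 = -1040/21 + 655*π/2

u'(x) = 25*sin(5*x) - 2*cos(2*x).
Expand u² and (u')² and integrate term by term on (0, π), using: for integers n ≥ 1, ∫_0^π sin²(nx) dx = ∫_0^π cos²(nx) dx = π/2; for n ≠ n', ∫_0^π sin(nx)sin(n'x) dx = ∫_0^π cos(nx)cos(n'x) dx = 0; and by product-to-sum, ∫_0^π sin(nx)cos(n'x) dx = ½∫_0^π [sin((n+n')x) + sin((n−n')x)] dx, which is 0 when n+n' is even and 2n/(n²−n'²) when n+n' is odd (it need not vanish on (0, π)).
  u² squared terms: (-1)²·∫sin(2x)² dx = 1·π/2 = π/2;  (-5)²·∫cos(5x)² dx = 25·π/2 = 25*π/2.
  u² cross terms: 2·(-1)·(-5)·∫sin(2x)·cos(5x) dx = 10·(-4/21) = -40/21.
  So ∫_0^π u² dx = π/2 + 25*π/2 − 40/21 = -40/21 + 13*π.
  (u')² squared terms: (-2)²·∫cos(2x)² dx = 4·π/2 = 2*π;  (25)²·∫sin(5x)² dx = 625·π/2 = 625*π/2.
  (u')² cross terms: 2·(-2)·(25)·∫cos(2x)·sin(5x) dx = -100·(10/21) = -1000/21.
  So ∫_0^π (u')² dx = 2*π + 625*π/2 − 1000/21 = -1000/21 + 629*π/2.
||u||_{H^1}^2 = (-40/21 + 13*π) + (-1000/21 + 629*π/2) = -1040/21 + 655*π/2.


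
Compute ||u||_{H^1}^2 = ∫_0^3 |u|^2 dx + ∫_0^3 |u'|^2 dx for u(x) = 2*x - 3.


||u||_{H^1}^2 = 21

The H^1 norm (squared) on an interval (0, L) is
  ||u||_{H^1}^2 = ∫_0^L u(x)^2 dx + ∫_0^L u'(x)^2 dx.
Compute u'(x) = 2.
Then u(x)^2 = 4*x**2 - 12*x + 9 and u'(x)^2 = 4.
Integrate each monomial from 0 to 3 using ∫_0^3 c·x^n dx = c·3^(n+1)/(n+1):
  ∫_0^3 u(x)^2 dx = ∫_0^3 (4*x^2 - 12*x + 9) dx. Term by term:
    ∫_0^3 4*x^2 dx = 36;  ∫_0^3 -12*x dx = -54;  ∫_0^3 9 dx = 27.
  Sum: 36 − 54 + 27 = 9.
  ∫_0^3 u'(x)^2 dx = ∫_0^3 (4) dx. Term by term:
    ∫_0^3 4 dx = 12.
Adding: ||u||_{H^1}^2 = 9 + 12 = 21.


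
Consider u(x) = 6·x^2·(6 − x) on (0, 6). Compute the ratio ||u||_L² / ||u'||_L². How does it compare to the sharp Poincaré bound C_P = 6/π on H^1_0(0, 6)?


||u||_L² / ||u'||_L² = 3*sqrt(14)/7 < C_P = 6/π.

u(x) = 6·x^2·(6 − x), so u'(x) = 18*x*(4 - x).
u(x) = 6·x^2·(6 − x) vanishes at x = 0 and x = 6, so u ∈ H^1_0(0, 6). Differentiate via the product rule and integrate the resulting polynomials term by term.
  ∫_0^6 u² dx = ∫_0^6 (36*x^6 - 432*x^5 + 1296*x^4) dx. Term by term:
    ∫_0^6 36*x^6 dx = 10077696/7;  ∫_0^6 -432*x^5 dx = -3359232;  ∫_0^6 1296*x^4 dx = 10077696/5.
  Sum: 10077696/7 − 3359232 + 10077696/5 = 3359232/35.
  ∫_0^6 (u')² dx = ∫_0^6 (324*x^4 - 2592*x^3 + 5184*x^2) dx. Term by term:
    ∫_0^6 324*x^4 dx = 2519424/5;  ∫_0^6 -2592*x^3 dx = -839808;  ∫_0^6 5184*x^2 dx = 373248.
  Sum: 2519424/5 − 839808 + 373248 = 186624/5.
∫_0^6 u² dx = 3359232/35, so ||u||_L² = 1296*sqrt(70)/35.
∫_0^6 (u')² dx = 186624/5, so ||u'||_L² = 432*sqrt(5)/5.
Ratio ||u||_L² / ||u'||_L² = 3*sqrt(14)/7.
Sharp Poincaré constant on H^1_0(0, 6) is C_P = L/π = 6/π, achieved by sin(π/6·x).
A polynomial bump cannot attain the sharp Poincaré constant (only the first sine eigenfunction does), so the ratio is strictly less than C_P, consistent with ||u||_L² ≤ C_P ||u'||_L².


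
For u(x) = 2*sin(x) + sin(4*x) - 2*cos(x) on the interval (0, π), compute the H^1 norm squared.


||u||_{H^1(0,π)}^2 = -64/15 + 33*π/2

u'(x) = 2*sin(x) + 2*cos(x) + 4*cos(4*x).
Expand u² and (u')² and integrate term by term on (0, π), using: for integers n ≥ 1, ∫_0^π sin²(nx) dx = ∫_0^π cos²(nx) dx = π/2; for n ≠ n', ∫_0^π sin(nx)sin(n'x) dx = ∫_0^π cos(nx)cos(n'x) dx = 0; and by product-to-sum, ∫_0^π sin(nx)cos(n'x) dx = ½∫_0^π [sin((n+n')x) + sin((n−n')x)] dx, which is 0 when n+n' is even and 2n/(n²−n'²) when n+n' is odd (it need not vanish on (0, π)).
  u² squared terms: (-2)²·∫cos(x)² dx = 4·π/2 = 2*π;  (2)²·∫sin(x)² dx = 4·π/2 = 2*π;  (1)²·∫sin(4x)² dx = 1·π/2 = π/2.
  u² cross terms: 2·(-2)·(2)·∫cos(x)·sin(x) dx = -8·(0) = 0;  2·(-2)·(1)·∫cos(x)·sin(4x) dx = -4·(8/15) = -32/15;  2·(2)·(1)·∫sin(x)·sin(4x) dx = 4·(0) = 0.
  So ∫_0^π u² dx = 2*π + 2*π + π/2 + 0 − 32/15 + 0 = -32/15 + 9*π/2.
  (u')² squared terms: (2)²·∫cos(x)² dx = 4·π/2 = 2*π;  (2)²·∫sin(x)² dx = 4·π/2 = 2*π;  (4)²·∫cos(4x)² dx = 16·π/2 = 8*π.
  (u')² cross terms: 2·(2)·(2)·∫cos(x)·sin(x) dx = 8·(0) = 0;  2·(2)·(4)·∫cos(x)·cos(4x) dx = 16·(0) = 0;  2·(2)·(4)·∫sin(x)·cos(4x) dx = 16·(-2/15) = -32/15.
  So ∫_0^π (u')² dx = 2*π + 2*π + 8*π + 0 + 0 − 32/15 = -32/15 + 12*π.
||u||_{H^1}^2 = (-32/15 + 9*π/2) + (-32/15 + 12*π) = -64/15 + 33*π/2.


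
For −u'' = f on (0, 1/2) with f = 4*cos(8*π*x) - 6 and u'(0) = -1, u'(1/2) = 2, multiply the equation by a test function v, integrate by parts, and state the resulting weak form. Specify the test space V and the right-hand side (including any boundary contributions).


V = H^1(0, 1/2) (v unrestricted at boundary; u is determined up to an additive constant); weak form: ∫_0^1/2 u'v' dx = ∫_0^1/2 (4*cos(8*π*x) - 6) v dx + 2·v(1/2) + v(0) for all v ∈ V.

Multiply both sides by a test function v and integrate from 0 to 1/2:
  ∫_0^1/2 −u''(x) v(x) dx = ∫_0^1/2 f(x) v(x) dx.
Integrate the LHS by parts once:
  ∫_0^1/2 −u'' v dx = −[u'(x) v(x)]_0^1/2 + ∫_0^1/2 u'(x) v'(x) dx.
Thus ∫_0^1/2 u'(x) v'(x) dx = ∫_0^1/2 f(x) v(x) dx + [u'(x) v(x)]_0^1/2.
Choose V so that boundary terms are either known or forced to vanish.
u has inhomogeneous Neumann u'(0) = -1, u'(1/2) = 2. [u' v]_0^1/2 = (2)·v(1/2) − (-1)·v(0) = 2·v(1/2) + v(0). Take V = H^1(0, 1/2); boundary term becomes part of RHS.
Weak formulation: find u (satisfying any essential BC) such that ∫_0^1/2 u'(x) v'(x) dx = ∫_0^1/2 f v dx + 2·v(1/2) + v(0) for all v ∈ V (Neumann data are natural BCs: they enter the RHS as boundary terms).
Substituting f(x) = 4*cos(8*π*x) - 6, the right-hand side is ∫_0^1/2 (4*cos(8*π*x) - 6) v dx + 2·v(1/2) + v(0).
Compatibility check (pure Neumann): taking v ≡ 1 ∈ V gives 0 = ∫_0^1/2 f dx + (2) − (-1), i.e. ∫_0^1/2 f dx must equal u'(0) − u'(1/2) = -3. Indeed ∫_0^1/2 (4*cos(8*π*x) - 6) dx = -3, so the data are compatible. The solution is then unique only up to an additive constant (fix it e.g. by requiring ∫_0^1/2 u dx = 0).


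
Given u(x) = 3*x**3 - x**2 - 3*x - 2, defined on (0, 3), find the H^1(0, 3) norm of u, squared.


||u||_{H^1}^2 = 290973/70

The H^1 norm (squared) on an interval (0, L) is
  ||u||_{H^1}^2 = ∫_0^L u(x)^2 dx + ∫_0^L u'(x)^2 dx.
Compute u'(x) = 9*x**2 - 2*x - 3.
Then u(x)^2 = 9*x**6 - 6*x**5 - 17*x**4 - 6*x**3 + 13*x**2 + 12*x + 4 and u'(x)^2 = 81*x**4 - 36*x**3 - 50*x**2 + 12*x + 9.
Integrate each monomial from 0 to 3 using ∫_0^3 c·x^n dx = c·3^(n+1)/(n+1):
  ∫_0^3 u(x)^2 dx = ∫_0^3 (9*x^6 - 6*x^5 - 17*x^4 - 6*x^3 + 13*x^2 + 12*x + 4) dx. Term by term:
    ∫_0^3 9*x^6 dx = 19683/7;  ∫_0^3 -6*x^5 dx = -729;  ∫_0^3 -17*x^4 dx = -4131/5;
    ∫_0^3 -6*x^3 dx = -243/2;  ∫_0^3 13*x^2 dx = 117;  ∫_0^3 12*x dx = 54;
    ∫_0^3 4 dx = 12.
  Sum: 19683/7 − 729 − 4131/5 − 243/2 + 117 + 54 + 12 = 92271/70.
  ∫_0^3 u'(x)^2 dx = ∫_0^3 (81*x^4 - 36*x^3 - 50*x^2 + 12*x + 9) dx. Term by term:
    ∫_0^3 81*x^4 dx = 19683/5;  ∫_0^3 -36*x^3 dx = -729;  ∫_0^3 -50*x^2 dx = -450;
    ∫_0^3 12*x dx = 54;  ∫_0^3 9 dx = 27.
  Sum: 19683/5 − 729 − 450 + 54 + 27 = 14193/5.
Adding: ||u||_{H^1}^2 = 92271/70 + 14193/5 = 290973/70.


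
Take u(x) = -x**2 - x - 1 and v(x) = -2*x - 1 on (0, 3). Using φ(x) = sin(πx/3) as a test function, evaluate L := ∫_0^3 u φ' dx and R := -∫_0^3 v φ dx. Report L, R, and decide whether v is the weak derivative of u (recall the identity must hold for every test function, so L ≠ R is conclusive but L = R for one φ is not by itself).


LHS = 24/π, RHS = 24/π. Yes, v = u' weakly.

u(x) = -x**2 - x - 1, classical derivative u'(x) = -2*x - 1.
φ(x) = sin(πx/3), so φ'(x) = π*cos(π*x/3)/3.
Note φ(0) = φ(3) = 0, so the boundary term u·φ vanishes.
LHS = ∫_0^3 u(x) φ'(x) dx = ∫_0^3 (-π*x^2*cos(π*x/3)/3 - π*x*cos(π*x/3)/3 - π*cos(π*x/3)/3) dx. Term by term:
  ∫_0^3 -π*cos(π*x/3)/3 dx = 0;  ∫_0^3 -π*x*cos(π*x/3)/3 dx = 6/π;  ∫_0^3 -π*x^2*cos(π*x/3)/3 dx = 18/π.
Sum: 0 + 6/π + 18/π = 24/π.
So LHS = 24/π.
∫_0^3 v(x) φ(x) dx = ∫_0^3 (-2*x*sin(π*x/3) - sin(π*x/3)) dx. Term by term:
  ∫_0^3 -sin(π*x/3) dx = -6/π;  ∫_0^3 -2*x*sin(π*x/3) dx = -18/π.
Sum: -6/π − 18/π = -24/π.
So RHS = -∫_0^3 v(x) φ(x) dx = 24/π.
LHS = RHS, so the identity holds for this test φ.
Moreover u is smooth here and v(x) = u'(x) = -2*x - 1 pointwise, so the identity holds for every test function. Hence v is the weak derivative of u.


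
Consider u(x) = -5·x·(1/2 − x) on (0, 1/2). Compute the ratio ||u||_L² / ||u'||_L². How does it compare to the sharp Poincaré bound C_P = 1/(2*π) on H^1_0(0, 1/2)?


||u||_L² / ||u'||_L² = sqrt(10)/20 < C_P = 1/(2*π).

u(x) = -5·x·(1/2 − x), so u'(x) = 10*x - 5/2.
u(x) = -5·x·(1/2 − x) vanishes at x = 0 and x = 1/2, so u ∈ H^1_0(0, 1/2). Differentiate via the product rule and integrate the resulting polynomials term by term.
  ∫_0^1/2 u² dx = ∫_0^1/2 (25*x^4 - 25*x^3 + 25*x^2/4) dx. Term by term:
    ∫_0^1/2 25*x^4 dx = 5/32;  ∫_0^1/2 -25*x^3 dx = -25/64;  ∫_0^1/2 25*x^2/4 dx = 25/96.
  Sum: 5/32 − 25/64 + 25/96 = 5/192.
  ∫_0^1/2 (u')² dx = ∫_0^1/2 (100*x^2 - 50*x + 25/4) dx. Term by term:
    ∫_0^1/2 100*x^2 dx = 25/6;  ∫_0^1/2 -50*x dx = -25/4;  ∫_0^1/2 25/4 dx = 25/8.
  Sum: 25/6 − 25/4 + 25/8 = 25/24.
∫_0^1/2 u² dx = 5/192, so ||u||_L² = sqrt(15)/24.
∫_0^1/2 (u')² dx = 25/24, so ||u'||_L² = 5*sqrt(6)/12.
Ratio ||u||_L² / ||u'||_L² = sqrt(10)/20.
Sharp Poincaré constant on H^1_0(0, 1/2) is C_P = L/π = 1/(2*π), achieved by sin(2*π·x).
A polynomial bump cannot attain the sharp Poincaré constant (only the first sine eigenfunction does), so the ratio is strictly less than C_P, consistent with ||u||_L² ≤ C_P ||u'||_L².


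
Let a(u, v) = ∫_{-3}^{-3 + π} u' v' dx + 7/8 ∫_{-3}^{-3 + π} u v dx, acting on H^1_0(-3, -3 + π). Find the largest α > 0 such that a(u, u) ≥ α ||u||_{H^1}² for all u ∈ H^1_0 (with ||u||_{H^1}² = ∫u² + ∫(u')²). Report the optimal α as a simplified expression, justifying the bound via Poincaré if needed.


α = 15/16

Coercivity of a(·,·) on H^1_0(-3, -3 + π) means a(u, u) ≥ α ||u||_{H^1}² for every u ∈ H^1_0.
The interval has length L = π, and Poincaré/coercivity depend only on L. Here a(u, u) = ∫(u')² + (7/8)·∫u².
Here 0 < c = 7/8 < 1. The condition a(u,u) ≥ α||u||_{H^1}² reads (1−α)∫(u')² ≥ (α−c)∫u². Any admissible α is ≤ 1 (rapidly oscillating u have ∫u²/∫(u')² → 0), and α = 1 would force 0 ≥ (1−c)∫u², impossible since c < 1; so 1−α > 0. By the sharp Poincaré inequality on H^1_0 of an interval of length L, ∫(u')² ≥ (π/L)²∫u² with equality for the first sine mode sin(π(x−x₀)/L) (x₀ the left endpoint), so the inequality holds for all u iff (1−α)(π/L)² ≥ α − c, i.e. α ≤ ((π/L)² + c)/((π/L)² + 1) = (1 + c(L/π)²)/(1 + (L/π)²). With (π/L)² = 1 and c = 7/8, the largest admissible constant is α = ((π/L)² + c)/((π/L)² + 1).
Simplifying, α = 15/16.


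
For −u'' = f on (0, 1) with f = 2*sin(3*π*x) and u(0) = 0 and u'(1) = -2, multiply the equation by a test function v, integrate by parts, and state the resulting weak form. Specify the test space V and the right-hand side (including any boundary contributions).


V = {v ∈ H^1(0, 1) : v(0) = 0} (test functions vanish at x = 0 where u is specified); weak form: ∫_0^1 u'v' dx = ∫_0^1 (2*sin(3*π*x)) v dx − 2·v(1) for all v ∈ V.

Multiply both sides by a test function v and integrate from 0 to 1:
  ∫_0^1 −u''(x) v(x) dx = ∫_0^1 f(x) v(x) dx.
Integrate the LHS by parts once:
  ∫_0^1 −u'' v dx = −[u'(x) v(x)]_0^1 + ∫_0^1 u'(x) v'(x) dx.
Thus ∫_0^1 u'(x) v'(x) dx = ∫_0^1 f(x) v(x) dx + [u'(x) v(x)]_0^1.
Choose V so that boundary terms are either known or forced to vanish.
Mixed BC: u(0) = 0 (Dirichlet) and u'(1) = -2 (Neumann). Define V = {v ∈ H^1(0, 1) : v(0) = 0}. Then [u' v]_0^1 = u'(1)·v(1) − u'(0)·0 = − 2·v(1).
Weak formulation: find u (satisfying any essential BC) such that ∫_0^1 u'(x) v'(x) dx = ∫_0^1 f v dx − 2·v(1) for all v ∈ V (Dirichlet at 0 absorbed into V; Neumann datum at x = 1 contributes the boundary term).
Substituting f(x) = 2*sin(3*π*x), the right-hand side is ∫_0^1 (2*sin(3*π*x)) v dx − 2·v(1).


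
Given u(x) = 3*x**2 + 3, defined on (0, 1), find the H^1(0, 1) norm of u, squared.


||u||_{H^1}^2 = 144/5

The H^1 norm (squared) on an interval (0, L) is
  ||u||_{H^1}^2 = ∫_0^L u(x)^2 dx + ∫_0^L u'(x)^2 dx.
Compute u'(x) = 6*x.
Then u(x)^2 = 9*x**4 + 18*x**2 + 9 and u'(x)^2 = 36*x**2.
Integrate each monomial from 0 to 1 using ∫_0^1 c·x^n dx = c·1^(n+1)/(n+1):
  ∫_0^1 u(x)^2 dx = ∫_0^1 (9*x^4 + 18*x^2 + 9) dx. Term by term:
    ∫_0^1 9*x^4 dx = 9/5;  ∫_0^1 18*x^2 dx = 6;  ∫_0^1 9 dx = 9.
  Sum: 9/5 + 6 + 9 = 84/5.
  ∫_0^1 u'(x)^2 dx = ∫_0^1 (36*x^2) dx. Term by term:
    ∫_0^1 36*x^2 dx = 12.
Adding: ||u||_{H^1}^2 = 84/5 + 12 = 144/5.


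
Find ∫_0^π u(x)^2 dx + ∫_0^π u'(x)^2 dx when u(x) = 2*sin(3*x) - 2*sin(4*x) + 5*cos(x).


||u||_{H^1(0,π)}^2 = -64/3 + 79*π

u'(x) = -5*sin(x) + 6*cos(3*x) - 8*cos(4*x).
Expand u² and (u')² and integrate term by term on (0, π), using: for integers n ≥ 1, ∫_0^π sin²(nx) dx = ∫_0^π cos²(nx) dx = π/2; for n ≠ n', ∫_0^π sin(nx)sin(n'x) dx = ∫_0^π cos(nx)cos(n'x) dx = 0; and by product-to-sum, ∫_0^π sin(nx)cos(n'x) dx = ½∫_0^π [sin((n+n')x) + sin((n−n')x)] dx, which is 0 when n+n' is even and 2n/(n²−n'²) when n+n' is odd (it need not vanish on (0, π)).
  u² squared terms: (-2)²·∫sin(4x)² dx = 4·π/2 = 2*π;  (2)²·∫sin(3x)² dx = 4·π/2 = 2*π;  (5)²·∫cos(x)² dx = 25·π/2 = 25*π/2.
  u² cross terms: 2·(-2)·(2)·∫sin(4x)·sin(3x) dx = -8·(0) = 0;  2·(-2)·(5)·∫sin(4x)·cos(x) dx = -20·(8/15) = -32/3;  2·(2)·(5)·∫sin(3x)·cos(x) dx = 20·(0) = 0.
  So ∫_0^π u² dx = 2*π + 2*π + 25*π/2 + 0 − 32/3 + 0 = -32/3 + 33*π/2.
  (u')² squared terms: (-8)²·∫cos(4x)² dx = 64·π/2 = 32*π;  (-5)²·∫sin(x)² dx = 25·π/2 = 25*π/2;  (6)²·∫cos(3x)² dx = 36·π/2 = 18*π.
  (u')² cross terms: 2·(-8)·(-5)·∫cos(4x)·sin(x) dx = 80·(-2/15) = -32/3;  2·(-8)·(6)·∫cos(4x)·cos(3x) dx = -96·(0) = 0;  2·(-5)·(6)·∫sin(x)·cos(3x) dx = -60·(0) = 0.
  So ∫_0^π (u')² dx = 32*π + 25*π/2 + 18*π − 32/3 + 0 + 0 = -32/3 + 125*π/2.
||u||_{H^1}^2 = (-32/3 + 33*π/2) + (-32/3 + 125*π/2) = -64/3 + 79*π.
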